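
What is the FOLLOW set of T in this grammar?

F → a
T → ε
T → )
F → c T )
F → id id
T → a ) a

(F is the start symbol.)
{ ')' }

To compute FOLLOW(T), find every occurrence of T on a right-hand side N → α T β: add FIRST(β) \ {ε}, and if β is empty or nullable also add FOLLOW(N). Iterate to a fixed point.

In F → c T ): T is followed by ')', add FIRST(')') \ {ε} = { ')' }

Taking the union: FOLLOW(T) = { ')' }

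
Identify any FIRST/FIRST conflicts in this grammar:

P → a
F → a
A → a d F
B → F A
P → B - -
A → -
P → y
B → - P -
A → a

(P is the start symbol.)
Yes. P → a / P → B '-' '-' on { 'a' }; A → a d F / A → a on { 'a' }

FIRST sets of the non-terminals at (or reachable through a nullable prefix from) the front of some alternative:
  FIRST(B) = { '-', 'a' }
  FIRST(F) = { 'a' }

Productions for P:
  P → a: FIRST = { 'a' }
  P → B - -: FIRST = { '-', 'a' }
  P → y: FIRST = { 'y' }
Productions for A:
  A → a d F: FIRST = { 'a' }
  A → -: FIRST = { '-' }
  A → a: FIRST = { 'a' }
Productions for B:
  B → F A: FIRST = { 'a' }
  B → - P -: FIRST = { '-' }
F has only one production, so no FIRST/FIRST conflict is possible there.

Conflict for P: P → a and P → B - -
  Overlap: { 'a' }
Conflict for A: A → a d F and A → a
  Overlap: { 'a' }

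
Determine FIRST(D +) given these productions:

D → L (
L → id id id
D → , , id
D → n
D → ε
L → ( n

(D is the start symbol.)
{ '(', '+', ',', 'id', 'n' }

FIRST sets of the non-terminals involved (from the grammar, by fixed-point iteration):
  FIRST(D) = { '(', ',', 'id', 'n', ε }

To compute FIRST(D +), process the symbols left to right:
Symbol D is a non-terminal. Add FIRST(D) \ {ε} = { '(', ',', 'id', 'n' }
D is nullable (ε ∈ FIRST(D)), continue to the next symbol.
Symbol + is a terminal. Add '+' and stop.
FIRST(D +) = { '(', '+', ',', 'id', 'n' }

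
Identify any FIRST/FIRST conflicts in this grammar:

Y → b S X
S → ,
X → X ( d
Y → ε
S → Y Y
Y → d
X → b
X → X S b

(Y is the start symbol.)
A FIRST/FIRST conflict occurs when two productions N → α and N → β for the same non-terminal have FIRST(α) ∩ FIRST(β) ≠ ∅ (with ε ∈ FIRST of a nullable right-hand side, so two nullable alternatives also conflict).

FIRST sets of the non-terminals at (or reachable through a nullable prefix from) the front of some alternative:
  FIRST(Y) = { 'b', 'd', ε }
  FIRST(X) = { 'b' }

Productions for Y:
  Y → b S X: FIRST = { 'b' }
  Y → ε: FIRST = { ε }
  Y → d: FIRST = { 'd' }
Productions for S:
  S → ,: FIRST = { ',' }
  S → Y Y: FIRST = { 'b', 'd', ε }
Productions for X:
  X → X ( d: FIRST = { 'b' }
  X → b: FIRST = { 'b' }
  X → X S b: FIRST = { 'b' }

Conflict for X: X → X ( d and X → b
  Overlap: { 'b' }
Conflict for X: X → X ( d and X → X S b
  Overlap: { 'b' }
Conflict for X: X → b and X → X S b
  Overlap: { 'b' }

Answer: Yes. X → X '(' d / X → b on { 'b' }; X → X '(' d / X → X S b on { 'b' }; X → b / X → X S b on { 'b' }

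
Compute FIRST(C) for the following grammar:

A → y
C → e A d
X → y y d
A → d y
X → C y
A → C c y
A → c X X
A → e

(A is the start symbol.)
To compute FIRST(C), examine every production with C on the left-hand side, reading each right-hand side left to right until a non-nullable symbol is reached.

From C → e A d:
  - e is a terminal: add 'e' and stop

Collecting: FIRST(C) = { 'e' }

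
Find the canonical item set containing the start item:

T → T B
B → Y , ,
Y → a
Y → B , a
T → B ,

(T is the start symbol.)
{ [B → . Y , ,], [T → . B ,], [T → . T B], [T' → . T], [Y → . B , a], [Y → . a] }

First, augment the grammar with T' → T
I₀ = CLOSURE({ [T' → . T] }):
  [T' → . T] has the dot before T: add [T → . T B], [T → . B ,]
  [T → . B ,] has the dot before B: add [B → . Y , ,]
  [B → . Y , ,] has the dot before Y: add [Y → . a], [Y → . B , a]
No further items can be added.

I₀ = { [B → . Y , ,], [T → . B ,], [T → . T B], [T' → . T], [Y → . B , a], [Y → . a] }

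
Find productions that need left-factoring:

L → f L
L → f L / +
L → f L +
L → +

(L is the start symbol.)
Yes, L has productions with common prefix 'f L'

Left-factoring is needed when two productions for the same non-terminal
share a common prefix on the right-hand side.

Productions for L:
  L → f L
  L → f L / +
  L → f L +
  L → +

Found common prefix 'f L' in productions for L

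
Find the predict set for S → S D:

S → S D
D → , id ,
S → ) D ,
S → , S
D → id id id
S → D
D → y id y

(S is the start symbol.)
{ ')', ',', 'id', 'y' }

PREDICT(S → S D) = (FIRST(RHS) \ {ε}) ∪ (FOLLOW(S) if ε ∈ FIRST(RHS), i.e. RHS ⇒* ε)
FIRST(S) = { ')', ',', 'id', 'y' }
FIRST(S D) = { ')', ',', 'id', 'y' }
ε ∉ FIRST(S D), so FOLLOW(S) is not added.
PREDICT(S → S D) = { ')', ',', 'id', 'y' }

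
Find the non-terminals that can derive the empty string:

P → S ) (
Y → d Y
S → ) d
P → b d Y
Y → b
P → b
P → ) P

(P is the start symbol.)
A non-terminal is nullable if it can derive ε (the empty string): either it has an ε-production, or it has a production whose right-hand side consists entirely of nullable non-terminals.

There are no ε-productions, so no non-terminal can derive ε.
No non-terminals are nullable.

Answer: None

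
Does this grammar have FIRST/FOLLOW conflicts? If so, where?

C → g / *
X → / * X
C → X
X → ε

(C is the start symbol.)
No FIRST/FOLLOW conflicts.

Nullable non-terminals: C, X.
FIRST sets used below: FIRST(X) = { '/', ε }

C: nullable alternative(s) C → X; FOLLOW(C) = { $ }
  C → g / *: FIRST \ {ε} = { 'g' } — disjoint from FOLLOW(C)
  C → X: FIRST \ {ε} = { '/' } — this is the only nullable alternative, skip

X: nullable alternative(s) X → ε; FOLLOW(X) = { $ }
  X → / * X: FIRST \ {ε} = { '/' } — disjoint from FOLLOW(X)
  X → ε: FIRST \ {ε} = { } — this is the only nullable alternative, skip

No FIRST/FOLLOW conflicts found.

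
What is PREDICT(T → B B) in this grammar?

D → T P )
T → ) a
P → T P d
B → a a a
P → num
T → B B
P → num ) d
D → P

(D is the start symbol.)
PREDICT(T → B B) = (FIRST(RHS) \ {ε}) ∪ (FOLLOW(T) if ε ∈ FIRST(RHS), i.e. RHS ⇒* ε)
FIRST(B) = { 'a' }
FIRST(B B) = { 'a' }
ε ∉ FIRST(B B), so FOLLOW(T) is not added.
PREDICT(T → B B) = { 'a' }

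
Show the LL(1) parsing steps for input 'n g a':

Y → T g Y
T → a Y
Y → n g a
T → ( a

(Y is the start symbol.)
LL(1) parsing maintains a stack (initially the start symbol over $) and the input. At each step: if the stack top is a terminal, match it against the current input token; if it is a non-terminal N, replace it with the RHS of M[N, lookahead] (the unique production whose predict set contains the lookahead).

Stack is shown with the top on the left.

Stack    Input    Action
------------------------
Y $      n g a $  output Y → n g a
n g a $  n g a $  match 'n'
g a $    g a $    match 'g'
a $      a $      match 'a'
$        $        accept

The string is accepted.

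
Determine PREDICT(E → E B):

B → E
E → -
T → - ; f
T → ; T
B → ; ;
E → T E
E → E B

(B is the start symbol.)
PREDICT(E → E B) = (FIRST(RHS) \ {ε}) ∪ (FOLLOW(E) if ε ∈ FIRST(RHS), i.e. RHS ⇒* ε)
FIRST(E) = { '-', ';' }
FIRST(E B) = { '-', ';' }
ε ∉ FIRST(E B), so FOLLOW(E) is not added.
PREDICT(E → E B) = { '-', ';' }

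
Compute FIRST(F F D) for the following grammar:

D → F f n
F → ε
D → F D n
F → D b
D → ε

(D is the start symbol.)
FIRST sets of the non-terminals involved (from the grammar, by fixed-point iteration):
  FIRST(F) = { 'b', 'f', 'n', ε }
  FIRST(D) = { 'b', 'f', 'n', ε }

To compute FIRST(F F D), process the symbols left to right:
Symbol F is a non-terminal. Add FIRST(F) \ {ε} = { 'b', 'f', 'n' }
F is nullable (ε ∈ FIRST(F)), continue to the next symbol.
Symbol F is a non-terminal. Add FIRST(F) \ {ε} = { 'b', 'f', 'n' }
F is nullable (ε ∈ FIRST(F)), continue to the next symbol.
Symbol D is a non-terminal. Add FIRST(D) \ {ε} = { 'b', 'f', 'n' }
D is nullable (ε ∈ FIRST(D)), continue to the next symbol.
All symbols are nullable, so ε is in the result.
FIRST(F F D) = { 'b', 'f', 'n', ε }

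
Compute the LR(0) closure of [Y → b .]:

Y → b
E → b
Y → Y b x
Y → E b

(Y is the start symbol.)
Start with: [Y → b .]
The dot is at the end, so nothing is added.

CLOSURE = { [Y → b .] }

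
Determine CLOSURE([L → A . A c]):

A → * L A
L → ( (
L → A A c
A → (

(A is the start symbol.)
{ [A → . (], [A → . * L A], [L → A . A c] }

Start with: [L → A . A c]
  [L → A . A c] has the dot before A: add [A → . * L A], [A → . (]
No further items can be added.

CLOSURE = { [A → . (], [A → . * L A], [L → A . A c] }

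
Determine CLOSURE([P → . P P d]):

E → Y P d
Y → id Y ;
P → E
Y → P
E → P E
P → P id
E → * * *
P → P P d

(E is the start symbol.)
To compute CLOSURE, for each item [A → α.Bβ] where B is a non-terminal, add [B → .γ] for all productions B → γ; repeat for the newly added items until nothing changes.

Start with: [P → . P P d]
  [P → . P P d] has the dot before P: add [P → . E], [P → . P id]
  [P → . E] has the dot before E: add [E → . Y P d], [E → . P E], [E → . * * *]
  [E → . Y P d] has the dot before Y: add [Y → . id Y ;], [Y → . P]
No further items can be added.

CLOSURE = { [E → . * * *], [E → . P E], [E → . Y P d], [P → . E], [P → . P P d], [P → . P id], [Y → . P], [Y → . id Y ;] }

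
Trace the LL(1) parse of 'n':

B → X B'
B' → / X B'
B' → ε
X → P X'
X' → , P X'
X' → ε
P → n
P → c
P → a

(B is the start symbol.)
LL(1) parsing maintains a stack (initially the start symbol over $) and the input. At each step: if the stack top is a terminal, match it against the current input token; if it is a non-terminal N, replace it with the RHS of M[N, lookahead] (the unique production whose predict set contains the lookahead).

Stack is shown with the top on the left.

Stack      Input  Action
------------------------
B $        n $    output B → X B'
X B' $     n $    output X → P X'
P X' B' $  n $    output P → n
n X' B' $  n $    match 'n'
X' B' $    $      output X' → ε
B' $       $      output B' → ε
$          $      accept

The string is accepted.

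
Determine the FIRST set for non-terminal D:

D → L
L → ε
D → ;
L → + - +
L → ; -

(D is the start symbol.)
{ '+', ';', ε }

To compute FIRST(D), examine every production with D on the left-hand side, reading each right-hand side left to right until a non-nullable symbol is reached.

FIRST sets of the other non-terminals involved (by the same procedure, iterated to a fixed point):
  FIRST(L) = { '+', ';', ε }

From D → L:
  - L is a non-terminal: add FIRST(L) \ {ε} = { '+', ';' }
    L is nullable and nothing follows, so the whole right-hand side can vanish: ε ∈ FIRST(D)
From D → ;:
  - ';' is a terminal: add ';' and stop

Collecting: FIRST(D) = { '+', ';', ε }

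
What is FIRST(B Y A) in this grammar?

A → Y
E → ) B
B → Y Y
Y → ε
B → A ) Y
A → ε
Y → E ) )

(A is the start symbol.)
{ ')', ε }

FIRST sets of the non-terminals involved (from the grammar, by fixed-point iteration):
  FIRST(B) = { ')', ε }
  FIRST(Y) = { ')', ε }
  FIRST(A) = { ')', ε }

To compute FIRST(B Y A), process the symbols left to right:
Symbol B is a non-terminal. Add FIRST(B) \ {ε} = { ')' }
B is nullable (ε ∈ FIRST(B)), continue to the next symbol.
Symbol Y is a non-terminal. Add FIRST(Y) \ {ε} = { ')' }
Y is nullable (ε ∈ FIRST(Y)), continue to the next symbol.
Symbol A is a non-terminal. Add FIRST(A) \ {ε} = { ')' }
A is nullable (ε ∈ FIRST(A)), continue to the next symbol.
All symbols are nullable, so ε is in the result.
FIRST(B Y A) = { ')', ε }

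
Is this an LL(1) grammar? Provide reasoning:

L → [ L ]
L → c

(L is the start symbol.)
For L:
  PREDICT(L → '[' L ']') = { '[' }
  PREDICT(L → c) = { 'c' }

All predict sets are disjoint. The grammar IS LL(1).

Answer: Yes, the grammar is LL(1).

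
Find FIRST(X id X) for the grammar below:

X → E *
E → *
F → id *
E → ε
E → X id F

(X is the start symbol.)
{ '*' }

FIRST sets of the non-terminals involved (from the grammar, by fixed-point iteration):
  FIRST(X) = { '*' }

To compute FIRST(X id X), process the symbols left to right:
Symbol X is a non-terminal. Add FIRST(X) \ {ε} = { '*' }
X is not nullable (ε ∉ FIRST(X)), so stop here.
FIRST(X id X) = { '*' }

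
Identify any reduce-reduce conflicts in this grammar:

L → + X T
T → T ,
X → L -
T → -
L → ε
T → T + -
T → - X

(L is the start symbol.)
Yes — I5: [L → .] vs [T → - .]

A reduce-reduce conflict occurs when an LR(0) state has two complete items [A → α .] and [B → β .] — both call for a reduction, and with no lookahead the parser cannot choose between them.

Augment with L' → L and build the canonical LR(0) collection (I0 = CLOSURE({[L' → . L]}), then GOTO on every symbol after a dot until no new states appear). It has 12 states:
  I0: { [L → . + X T], [L → .], [L' → . L] }  — shift, reduce
  I1: { [L → + . X T], [L → . + X T], [L → .], [X → . L -] }  — shift, reduce
  I2: { [L' → L .] }  — accept
  I3: { [X → L . -] }  — shift
  I4: { [L → + X . T], [T → . - X], [T → . -], [T → . T + -], [T → . T ,] }  — shift
  I5: { [L → . + X T], [L → .], [T → - . X], [T → - .], [X → . L -] }  — shift, 2 reduces
  I6: { [L → + X T .], [T → T . + -], [T → T . ,] }  — shift, reduce
  I7: { [T → T + . -] }  — shift
  I8: { [T → T , .] }  — reduce
  I9: { [T → T + - .] }  — reduce
  I10: { [T → - X .] }  — reduce
  I11: { [X → L - .] }  — reduce

I5 contains complete items [L → .], [T → - .] — reduce-reduce conflict.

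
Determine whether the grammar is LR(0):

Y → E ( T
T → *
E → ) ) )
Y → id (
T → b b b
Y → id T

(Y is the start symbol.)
Yes, the grammar is LR(0)

Augment with Y' → Y and build the canonical LR(0) collection (I0 = CLOSURE({[Y' → . Y]}), then GOTO on every symbol after a dot until no new states appear). It has 15 states:
  I0: { [E → . ) ) )], [Y → . E ( T], [Y → . id (], [Y → . id T], [Y' → . Y] }  — shift
  I1: { [E → ) . ) )] }  — shift
  I2: { [Y → E . ( T] }  — shift
  I3: { [Y' → Y .] }  — accept
  I4: { [T → . *], [T → . b b b], [Y → id . (], [Y → id . T] }  — shift
  I5: { [Y → id ( .] }  — reduce
  I6: { [T → * .] }  — reduce
  I7: { [Y → id T .] }  — reduce
  I8: { [T → b . b b] }  — shift
  I9: { [T → b b . b] }  — shift
  I10: { [T → b b b .] }  — reduce
  I11: { [T → . *], [T → . b b b], [Y → E ( . T] }  — shift
  I12: { [Y → E ( T .] }  — reduce
  I13: { [E → ) ) . )] }  — shift
  I14: { [E → ) ) ) .] }  — reduce

Every state is either a pure shift/goto state or contains exactly one complete item and nothing to shift — no conflicts. The grammar is LR(0).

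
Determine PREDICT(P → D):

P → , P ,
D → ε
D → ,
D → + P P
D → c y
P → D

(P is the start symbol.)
PREDICT(P → D) = (FIRST(RHS) \ {ε}) ∪ (FOLLOW(P) if ε ∈ FIRST(RHS), i.e. RHS ⇒* ε)
FIRST(D) = { '+', ',', 'c', ε }
FIRST(D) = { '+', ',', 'c', ε }
ε ∈ FIRST(D) (the right-hand side is nullable), so add FOLLOW(P) = { $, '+', ',', 'c' }
PREDICT(P → D) = { $, '+', ',', 'c' }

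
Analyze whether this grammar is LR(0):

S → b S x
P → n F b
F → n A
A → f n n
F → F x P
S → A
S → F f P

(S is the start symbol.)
Yes, the grammar is LR(0)

A grammar is LR(0) if no state in the canonical LR(0) collection has:
  - both a shift item (dot before a terminal) and a complete item (shift-reduce conflict), or
  - two or more complete items (reduce-reduce conflict; the accept item [S' → S .] counts as a complete item here).

Augment with S' → S and build the canonical LR(0) collection (I0 = CLOSURE({[S' → . S]}), then GOTO on every symbol after a dot until no new states appear). It has 19 states:
  I0: { [A → . f n n], [F → . F x P], [F → . n A], [S → . A], [S → . F f P], [S → . b S x], [S' → . S] }  — shift
  I1: { [S → A .] }  — reduce
  I2: { [F → F . x P], [S → F . f P] }  — shift
  I3: { [S' → S .] }  — accept
  I4: { [A → . f n n], [F → . F x P], [F → . n A], [S → . A], [S → . F f P], [S → . b S x], [S → b . S x] }  — shift
  I5: { [A → f . n n] }  — shift
  I6: { [A → . f n n], [F → n . A] }  — shift
  I7: { [F → n A .] }  — reduce
  I8: { [A → f n . n] }  — shift
  I9: { [A → f n n .] }  — reduce
  I10: { [S → b S . x] }  — shift
  I11: { [S → b S x .] }  — reduce
  I12: { [P → . n F b], [S → F f . P] }  — shift
  I13: { [F → F x . P], [P → . n F b] }  — shift
  I14: { [F → F x P .] }  — reduce
  I15: { [F → . F x P], [F → . n A], [P → n . F b] }  — shift
  I16: { [F → F . x P], [P → n F . b] }  — shift
  I17: { [P → n F b .] }  — reduce
  I18: { [S → F f P .] }  — reduce

Every state is either a pure shift/goto state or contains exactly one complete item and nothing to shift — no conflicts. The grammar is LR(0).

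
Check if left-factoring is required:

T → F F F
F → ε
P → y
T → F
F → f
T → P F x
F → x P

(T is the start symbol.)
Left-factoring is needed when two productions for the same non-terminal
share a common prefix on the right-hand side.

Productions for T:
  T → F F F
  T → F
  T → P F x
Productions for F:
  F → ε
  F → f
  F → x P

Found common prefix 'F' in productions for T

Answer: Yes, T has productions with common prefix 'F'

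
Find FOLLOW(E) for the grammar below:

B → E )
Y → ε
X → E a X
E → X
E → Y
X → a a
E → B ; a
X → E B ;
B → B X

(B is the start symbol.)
{ ')', 'a' }

To compute FOLLOW(E), find every occurrence of E on a right-hand side N → α E β: add FIRST(β) \ {ε}, and if β is empty or nullable also add FOLLOW(N). Iterate to a fixed point.

In B → E ): E is followed by ')', add FIRST(')') \ {ε} = { ')' }
In X → E a X: E is followed by a X, add FIRST(a X) \ {ε} = { 'a' }
In X → E B ;: E is followed by B ';', add FIRST(B ';') \ {ε} = { ')', 'a' }

Taking the union: FOLLOW(E) = { ')', 'a' }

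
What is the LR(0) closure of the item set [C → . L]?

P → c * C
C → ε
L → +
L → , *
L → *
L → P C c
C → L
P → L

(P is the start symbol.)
To compute CLOSURE, for each item [A → α.Bβ] where B is a non-terminal, add [B → .γ] for all productions B → γ; repeat for the newly added items until nothing changes.

Start with: [C → . L]
  [C → . L] has the dot before L: add [L → . +], [L → . , *], [L → . *], [L → . P C c]
  [L → . P C c] has the dot before P: add [P → . c * C], [P → . L]
No further items can be added.

CLOSURE = { [C → . L], [L → . *], [L → . +], [L → . , *], [L → . P C c], [P → . L], [P → . c * C] }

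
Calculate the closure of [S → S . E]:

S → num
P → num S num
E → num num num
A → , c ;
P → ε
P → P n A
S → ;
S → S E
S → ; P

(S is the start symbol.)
To compute CLOSURE, for each item [A → α.Bβ] where B is a non-terminal, add [B → .γ] for all productions B → γ; repeat for the newly added items until nothing changes.

Start with: [S → S . E]
  [S → S . E] has the dot before E: add [E → . num num num]
No further items can be added.

CLOSURE = { [E → . num num num], [S → S . E] }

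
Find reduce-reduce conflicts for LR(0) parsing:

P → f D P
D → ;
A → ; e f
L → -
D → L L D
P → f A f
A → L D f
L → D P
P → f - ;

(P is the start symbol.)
Augment with P' → P and build the canonical LR(0) collection (I0 = CLOSURE({[P' → . P]}), then GOTO on every symbol after a dot until no new states appear). It has 20 states:
  I0: { [P → . f - ;], [P → . f A f], [P → . f D P], [P' → . P] }  — shift
  I1: { [P' → P .] }  — accept
  I2: { [A → . ; e f], [A → . L D f], [D → . ;], [D → . L L D], [L → . -], [L → . D P], [P → f . - ;], [P → f . A f], [P → f . D P] }  — shift
  I3: { [L → - .], [P → f - . ;] }  — shift, reduce
  I4: { [A → ; . e f], [D → ; .] }  — shift, reduce
  I5: { [P → f A . f] }  — shift
  I6: { [L → D . P], [P → . f - ;], [P → . f A f], [P → . f D P], [P → f D . P] }  — shift
  I7: { [A → L . D f], [D → . ;], [D → . L L D], [D → L . L D], [L → . -], [L → . D P] }  — shift
  I8: { [L → - .] }  — reduce
  I9: { [D → ; .] }  — reduce
  I10: { [A → L D . f], [L → D . P], [P → . f - ;], [P → . f A f], [P → . f D P] }  — shift
  I11: { [D → . ;], [D → . L L D], [D → L . L D], [D → L L . D], [L → . -], [L → . D P] }  — shift
  I12: { [D → L L D .], [L → D . P], [P → . f - ;], [P → . f A f], [P → . f D P] }  — shift, reduce
  I13: { [L → D P .] }  — reduce
  I14: { [A → . ; e f], [A → . L D f], [A → L D f .], [D → . ;], [D → . L L D], [L → . -], [L → . D P], [P → f . - ;], [P → f . A f], [P → f . D P] }  — shift, reduce
  I15: { [L → D P .], [P → f D P .] }  — 2 reduces
  I16: { [P → f A f .] }  — reduce
  I17: { [A → ; e . f] }  — shift
  I18: { [A → ; e f .] }  — reduce
  I19: { [P → f - ; .] }  — reduce

I15 contains complete items [L → D P .], [P → f D P .] — reduce-reduce conflict.

Answer: Yes — I15: [L → D P .] vs [P → f D P .]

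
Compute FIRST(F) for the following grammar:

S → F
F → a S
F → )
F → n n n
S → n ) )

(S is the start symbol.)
From F → a S:
  - a is a terminal: add 'a' and stop
From F → ):
  - ')' is a terminal: add ')' and stop
From F → n n n:
  - n is a terminal: add 'n' and stop

Collecting: FIRST(F) = { ')', 'a', 'n' }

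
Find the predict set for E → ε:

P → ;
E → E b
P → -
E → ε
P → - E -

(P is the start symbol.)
{ '-', 'b' }

PREDICT(E → ε) = (FIRST(RHS) \ {ε}) ∪ (FOLLOW(E) if ε ∈ FIRST(RHS), i.e. RHS ⇒* ε)
The right-hand side is ε (FIRST(ε) = { ε }), so the predict set is FOLLOW(E) = { '-', 'b' }
PREDICT(E → ε) = { '-', 'b' }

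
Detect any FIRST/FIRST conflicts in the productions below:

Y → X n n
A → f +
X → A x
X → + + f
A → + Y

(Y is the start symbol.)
Yes. X → A x / X → '+' '+' f on { '+' }

A FIRST/FIRST conflict occurs when two productions N → α and N → β for the same non-terminal have FIRST(α) ∩ FIRST(β) ≠ ∅ (with ε ∈ FIRST of a nullable right-hand side, so two nullable alternatives also conflict).

FIRST sets of the non-terminals at (or reachable through a nullable prefix from) the front of some alternative:
  FIRST(A) = { '+', 'f' }

Productions for A:
  A → f +: FIRST = { 'f' }
  A → + Y: FIRST = { '+' }
Productions for X:
  X → A x: FIRST = { '+', 'f' }
  X → + + f: FIRST = { '+' }
Y has only one production, so no FIRST/FIRST conflict is possible there.

Conflict for X: X → A x and X → + + f
  Overlap: { '+' }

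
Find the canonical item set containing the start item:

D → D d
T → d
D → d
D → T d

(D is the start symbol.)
First, augment the grammar with D' → D
I₀ = CLOSURE({ [D' → . D] }):
  [D' → . D] has the dot before D: add [D → . D d], [D → . d], [D → . T d]
  [D → . T d] has the dot before T: add [T → . d]
No further items can be added.

I₀ = { [D → . D d], [D → . T d], [D → . d], [D' → . D], [T → . d] }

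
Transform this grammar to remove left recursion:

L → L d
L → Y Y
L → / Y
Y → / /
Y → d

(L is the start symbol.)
L → Y Y L'
L → / Y L'
L' → d L'
L' → ε
Y → / /
Y → d

L is directly left-recursive. The standard transformation for
  A → A α₁ | ... | A α_m | β₁ | ... | β_n
is
  A  → β₁ A' | ... | β_n A'
  A' → α₁ A' | ... | α_m A' | ε

L → Y Y becomes L → Y Y L'
L → / Y becomes L → / Y L'
L → L d becomes L' → d L'
Add L' → ε

Productions for other non-terminals are unchanged:
  Y → / /
  Y → d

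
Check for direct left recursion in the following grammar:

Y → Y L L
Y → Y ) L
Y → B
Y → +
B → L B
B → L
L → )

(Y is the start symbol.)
Yes, Y is left-recursive

Direct left recursion occurs when N → N α for some non-terminal N (the right-hand side begins with the left-hand side itself).

Y → Y L L: LEFT RECURSIVE (starts with Y)
Y → Y ) L: LEFT RECURSIVE (starts with Y)
Y → B: starts with B
Y → +: starts with '+'
B → L B: starts with L
B → L: starts with L
L → ): starts with ')'

The grammar has direct left recursion on: Y.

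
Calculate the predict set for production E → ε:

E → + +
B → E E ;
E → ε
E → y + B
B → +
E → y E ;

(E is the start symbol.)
PREDICT(E → ε) = (FIRST(RHS) \ {ε}) ∪ (FOLLOW(E) if ε ∈ FIRST(RHS), i.e. RHS ⇒* ε)
The right-hand side is ε (FIRST(ε) = { ε }), so the predict set is FOLLOW(E) = { $, '+', ';', 'y' }
PREDICT(E → ε) = { $, '+', ';', 'y' }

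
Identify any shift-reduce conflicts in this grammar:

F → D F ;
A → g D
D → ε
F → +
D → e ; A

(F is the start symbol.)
Augment with F' → F and build the canonical LR(0) collection (I0 = CLOSURE({[F' → . F]}), then GOTO on every symbol after a dot until no new states appear). It has 11 states:
  I0: { [D → . e ; A], [D → .], [F → . +], [F → . D F ;], [F' → . F] }  — shift, reduce
  I1: { [F → + .] }  — reduce
  I2: { [D → . e ; A], [D → .], [F → . +], [F → . D F ;], [F → D . F ;] }  — shift, reduce
  I3: { [F' → F .] }  — accept
  I4: { [D → e . ; A] }  — shift
  I5: { [A → . g D], [D → e ; . A] }  — shift
  I6: { [D → e ; A .] }  — reduce
  I7: { [A → g . D], [D → . e ; A], [D → .] }  — shift, reduce
  I8: { [A → g D .] }  — reduce
  I9: { [F → D F . ;] }  — shift
  I10: { [F → D F ; .] }  — reduce

I0 contains reduce item [D → .] and shift items [D → . e ; A], [F → . +] — shift-reduce conflict.
I2 contains reduce item [D → .] and shift items [D → . e ; A], [F → . +] — shift-reduce conflict.
I7 contains reduce item [D → .] and shift item [D → . e ; A] — shift-reduce conflict.

Answer: Yes — I0: [D → .] vs [D → . e ; A]; I2: [D → .] vs [D → . e ; A]; I7: [D → .] vs [D → . e ; A]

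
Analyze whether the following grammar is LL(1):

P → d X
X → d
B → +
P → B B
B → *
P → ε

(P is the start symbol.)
Yes, the grammar is LL(1).

Relevant sets:
  FIRST(B) = { '*', '+' }
  FOLLOW(P) = { $ }

For P:
  PREDICT(P → d X) = { 'd' }
  PREDICT(P → B B) = { '*', '+' }
  PREDICT(P → ε) = { $ }
For B:
  PREDICT(B → '+') = { '+' }
  PREDICT(B → '*') = { '*' }
X has a single production, so nothing to check there.

All predict sets are disjoint. The grammar IS LL(1).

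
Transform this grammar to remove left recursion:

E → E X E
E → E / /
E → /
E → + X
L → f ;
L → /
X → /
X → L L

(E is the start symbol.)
E → / E'
E → + X E'
E' → X E E'
E' → / / E'
E' → ε
L → f ;
L → /
X → /
X → L L

E is directly left-recursive. The standard transformation for
  A → A α₁ | ... | A α_m | β₁ | ... | β_n
is
  A  → β₁ A' | ... | β_n A'
  A' → α₁ A' | ... | α_m A' | ε

E → / becomes E → / E'
E → + X becomes E → + X E'
E → E X E becomes E' → X E E'
E → E / / becomes E' → / / E'
Add E' → ε

Productions for other non-terminals are unchanged:
  L → f ;
  L → /
  X → /
  X → L L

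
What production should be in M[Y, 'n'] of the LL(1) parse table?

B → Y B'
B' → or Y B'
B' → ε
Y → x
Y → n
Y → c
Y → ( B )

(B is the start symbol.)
Y → n

To find M[Y, 'n'], we find productions for Y where 'n' is in the predict set (PREDICT(N → α) = (FIRST(α) \ {ε}) ∪ (FOLLOW(N) if α ⇒* ε)).

Y → x: PREDICT = { 'x' }
Y → n: PREDICT = { 'n' }
  'n' is in predict set, so this production goes in M[Y, 'n']
Y → c: PREDICT = { 'c' }
Y → ( B ): PREDICT = { '(' }

M[Y, 'n'] = Y → n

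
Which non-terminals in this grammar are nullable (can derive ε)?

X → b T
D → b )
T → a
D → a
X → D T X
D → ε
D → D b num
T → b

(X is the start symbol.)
{ 'D' }

ε-productions: D → ε
So D is immediately nullable.
No further non-terminal can be added: every production for the remaining non-terminals contains a terminal or a non-nullable non-terminal.
Nullable = { 'D' }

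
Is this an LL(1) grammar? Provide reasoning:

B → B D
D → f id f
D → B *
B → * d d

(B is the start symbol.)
A grammar is LL(1) if for each non-terminal N with multiple productions, the predict sets of those productions are pairwise disjoint, where PREDICT(N → α) = (FIRST(α) \ {ε}) ∪ (FOLLOW(N) if α ⇒* ε).

Relevant sets:
  FIRST(B) = { '*' }

For B:
  PREDICT(B → B D) = { '*' }
  PREDICT(B → '*' d d) = { '*' }
For D:
  PREDICT(D → f id f) = { 'f' }
  PREDICT(D → B '*') = { '*' }

Conflict found: Predict set conflict for B: { '*' }
The grammar is NOT LL(1).

Answer: No. Predict set conflict for B: { '*' }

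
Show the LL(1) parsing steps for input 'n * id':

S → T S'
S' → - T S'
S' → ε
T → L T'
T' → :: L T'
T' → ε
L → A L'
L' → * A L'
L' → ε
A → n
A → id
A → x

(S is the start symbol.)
Stack is shown with the top on the left.

Stack           Input     Action
--------------------------------
S $             n * id $  output S → T S'
T S' $          n * id $  output T → L T'
L T' S' $       n * id $  output L → A L'
A L' T' S' $    n * id $  output A → n
n L' T' S' $    n * id $  match 'n'
L' T' S' $      * id $    output L' → * A L'
* A L' T' S' $  * id $    match '*'
A L' T' S' $    id $      output A → id
id L' T' S' $   id $      match 'id'
L' T' S' $      $         output L' → ε
T' S' $         $         output T' → ε
S' $            $         output S' → ε
$               $         accept

The string is accepted.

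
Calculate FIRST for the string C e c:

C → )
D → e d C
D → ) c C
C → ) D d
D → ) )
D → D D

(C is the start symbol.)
{ ')' }

FIRST sets of the non-terminals involved (from the grammar, by fixed-point iteration):
  FIRST(C) = { ')' }

To compute FIRST(C e c), process the symbols left to right:
Symbol C is a non-terminal. Add FIRST(C) \ {ε} = { ')' }
C is not nullable (ε ∉ FIRST(C)), so stop here.
FIRST(C e c) = { ')' }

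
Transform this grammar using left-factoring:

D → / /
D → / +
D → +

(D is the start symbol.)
D → / D'
D' → /
D' → +
D → +

Left-factoring transforms A → αβ₁ | αβ₂ into A → αA' and A' → β₁ | β₂
(α is the longest common prefix among the alternatives). Repeat until
no nonterminal has two alternatives with a common prefix.

Round 1: D has alternatives sharing prefix '/'. Introduce D': D → / D'
  Add: D' → /
  Add: D' → +

No remaining common prefixes — done.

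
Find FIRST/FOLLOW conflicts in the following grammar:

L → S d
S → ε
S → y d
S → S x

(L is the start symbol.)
A FIRST/FOLLOW conflict occurs when a non-terminal N has a nullable alternative N → β (β ⇒* ε) and another alternative N → α with FIRST(α) ∩ FOLLOW(N) ≠ ∅: on such a lookahead the parser cannot decide between expanding α and letting N vanish via β.

Nullable non-terminals: S.
FIRST sets used below: FIRST(S) = { 'x', 'y', ε }

S: nullable alternative(s) S → ε; FOLLOW(S) = { 'd', 'x' }
  S → ε: FIRST \ {ε} = { } — this is the only nullable alternative, skip
  S → y d: FIRST \ {ε} = { 'y' } — disjoint from FOLLOW(S)
  S → S x: FIRST \ {ε} = { 'x', 'y' } — overlaps FOLLOW(S) on { 'x' }: CONFLICT

L has no nullable alternative, so no FIRST/FOLLOW check is needed there.

So the grammar has 1 FIRST/FOLLOW conflict (marked CONFLICT above).

Answer: Yes. S → S x with FOLLOW(S) on { 'x' }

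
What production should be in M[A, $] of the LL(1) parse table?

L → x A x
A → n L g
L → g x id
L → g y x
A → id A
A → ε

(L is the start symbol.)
To find M[A, $], we find productions for A where $ is in the predict set (PREDICT(N → α) = (FIRST(α) \ {ε}) ∪ (FOLLOW(N) if α ⇒* ε)).

Relevant sets:
  FOLLOW(A) = { 'x' }

A → n L g: PREDICT = { 'n' }
A → id A: PREDICT = { 'id' }
A → ε: PREDICT = { 'x' }

M[A, $] is empty (no production applies)

Answer: Empty (error entry)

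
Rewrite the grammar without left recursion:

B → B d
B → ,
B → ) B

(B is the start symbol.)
B is directly left-recursive. The standard transformation for
  A → A α₁ | ... | A α_m | β₁ | ... | β_n
is
  A  → β₁ A' | ... | β_n A'
  A' → α₁ A' | ... | α_m A' | ε

B → , becomes B → , B'
B → ) B becomes B → ) B B'
B → B d becomes B' → d B'
Add B' → ε

Resulting grammar:
B → , B'
B → ) B B'
B' → d B'
B' → ε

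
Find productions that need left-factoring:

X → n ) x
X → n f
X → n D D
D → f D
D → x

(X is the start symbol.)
Yes, X has productions with common prefix 'n'

Left-factoring is needed when two productions for the same non-terminal
share a common prefix on the right-hand side.

Productions for X:
  X → n ) x
  X → n f
  X → n D D
Productions for D:
  D → f D
  D → x

Found common prefix 'n' in productions for X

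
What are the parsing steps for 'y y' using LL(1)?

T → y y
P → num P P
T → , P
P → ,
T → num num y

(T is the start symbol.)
LL(1) parsing maintains a stack (initially the start symbol over $) and the input. At each step: if the stack top is a terminal, match it against the current input token; if it is a non-terminal N, replace it with the RHS of M[N, lookahead] (the unique production whose predict set contains the lookahead).

Stack is shown with the top on the left.

Stack  Input  Action
--------------------
T $    y y $  output T → y y
y y $  y y $  match 'y'
y $    y $    match 'y'
$      $      accept

The string is accepted.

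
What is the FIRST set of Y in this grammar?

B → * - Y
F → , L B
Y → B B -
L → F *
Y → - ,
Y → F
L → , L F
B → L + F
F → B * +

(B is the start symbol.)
{ '*', ',', '-' }

To compute FIRST(Y), examine every production with Y on the left-hand side, reading each right-hand side left to right until a non-nullable symbol is reached.

FIRST sets of the other non-terminals involved (by the same procedure, iterated to a fixed point):
  FIRST(B) = { '*', ',' }
  FIRST(F) = { '*', ',' }

From Y → B B -:
  - B is a non-terminal: add FIRST(B) \ {ε} = { '*', ',' }
    B is not nullable, so stop
From Y → - ,:
  - '-' is a terminal: add '-' and stop
From Y → F:
  - F is a non-terminal: add FIRST(F) \ {ε} = { '*', ',' }
    F is not nullable, so stop

Collecting: FIRST(Y) = { '*', ',', '-' }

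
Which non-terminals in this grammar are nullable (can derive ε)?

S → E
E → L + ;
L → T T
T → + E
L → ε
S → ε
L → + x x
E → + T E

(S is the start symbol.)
{ 'L', 'S' }

ε-productions: L → ε, S → ε
So L, S are immediately nullable.
No further non-terminal can be added: every production for the remaining non-terminals contains a terminal or a non-nullable non-terminal.
Nullable = { 'L', 'S' }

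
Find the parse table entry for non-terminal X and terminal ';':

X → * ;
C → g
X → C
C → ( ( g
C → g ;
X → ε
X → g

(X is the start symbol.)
To find M[X, ';'], we find productions for X where ';' is in the predict set (PREDICT(N → α) = (FIRST(α) \ {ε}) ∪ (FOLLOW(N) if α ⇒* ε)).

Relevant sets:
  FIRST(C) = { '(', 'g' }
  FOLLOW(X) = { $ }

X → * ;: PREDICT = { '*' }
X → C: PREDICT = { '(', 'g' }
X → ε: PREDICT = { $ }
X → g: PREDICT = { 'g' }

M[X, ';'] is empty (no production applies)

Answer: Empty (error entry)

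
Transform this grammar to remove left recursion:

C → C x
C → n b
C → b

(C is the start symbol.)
C → n b C'
C → b C'
C' → x C'
C' → ε

C is directly left-recursive. The standard transformation for
  A → A α₁ | ... | A α_m | β₁ | ... | β_n
is
  A  → β₁ A' | ... | β_n A'
  A' → α₁ A' | ... | α_m A' | ε

C → n b becomes C → n b C'
C → b becomes C → b C'
C → C x becomes C' → x C'
Add C' → ε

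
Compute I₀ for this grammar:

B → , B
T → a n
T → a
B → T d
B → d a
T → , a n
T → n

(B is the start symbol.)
{ [B → . , B], [B → . T d], [B → . d a], [B' → . B], [T → . , a n], [T → . a n], [T → . a], [T → . n] }

First, augment the grammar with B' → B
I₀ = CLOSURE({ [B' → . B] }):
  [B' → . B] has the dot before B: add [B → . , B], [B → . T d], [B → . d a]
  [B → . T d] has the dot before T: add [T → . a n], [T → . a], [T → . , a n], [T → . n]
No further items can be added.

I₀ = { [B → . , B], [B → . T d], [B → . d a], [B' → . B], [T → . , a n], [T → . a n], [T → . a], [T → . n] }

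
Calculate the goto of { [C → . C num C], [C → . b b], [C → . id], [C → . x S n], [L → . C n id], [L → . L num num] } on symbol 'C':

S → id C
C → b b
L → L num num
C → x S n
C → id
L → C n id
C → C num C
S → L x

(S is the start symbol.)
{ [C → C . num C], [L → C . n id] }

GOTO(I, 'C') = CLOSURE({ [A → αX.β] : [A → α.Xβ] ∈ I, X = 'C' })

Items with dot before 'C', with the dot advanced:
  [C → . C num C] → [C → C . num C]
  [L → . C n id] → [L → C . n id]
Closure adds nothing (no advanced item has the dot before a non-terminal).

GOTO = { [C → C . num C], [L → C . n id] }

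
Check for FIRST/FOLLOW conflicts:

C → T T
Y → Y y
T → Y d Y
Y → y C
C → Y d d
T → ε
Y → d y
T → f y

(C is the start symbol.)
Yes. C → Y d d with FOLLOW(C) on { 'd', 'y' }; T → Y d Y with FOLLOW(T) on { 'd', 'y' }; T → f y with FOLLOW(T) on { 'f' }

A FIRST/FOLLOW conflict occurs when a non-terminal N has a nullable alternative N → β (β ⇒* ε) and another alternative N → α with FIRST(α) ∩ FOLLOW(N) ≠ ∅: on such a lookahead the parser cannot decide between expanding α and letting N vanish via β.

Nullable non-terminals: C, T.
FIRST sets used below: FIRST(T) = { 'd', 'f', 'y', ε }, FIRST(Y) = { 'd', 'y' }

C: nullable alternative(s) C → T T; FOLLOW(C) = { $, 'd', 'f', 'y' }
  C → T T: FIRST \ {ε} = { 'd', 'f', 'y' } — this is the only nullable alternative, skip
  C → Y d d: FIRST \ {ε} = { 'd', 'y' } — overlaps FOLLOW(C) on { 'd', 'y' }: CONFLICT

T: nullable alternative(s) T → ε; FOLLOW(T) = { $, 'd', 'f', 'y' }
  T → Y d Y: FIRST \ {ε} = { 'd', 'y' } — overlaps FOLLOW(T) on { 'd', 'y' }: CONFLICT
  T → ε: FIRST \ {ε} = { } — this is the only nullable alternative, skip
  T → f y: FIRST \ {ε} = { 'f' } — overlaps FOLLOW(T) on { 'f' }: CONFLICT

Y has no nullable alternative, so no FIRST/FOLLOW check is needed there.

So the grammar has 3 FIRST/FOLLOW conflicts (marked CONFLICT above).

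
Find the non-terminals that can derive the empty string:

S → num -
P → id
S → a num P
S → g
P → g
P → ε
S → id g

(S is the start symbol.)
A non-terminal is nullable if it can derive ε (the empty string): either it has an ε-production, or it has a production whose right-hand side consists entirely of nullable non-terminals.

ε-productions: P → ε
So P is immediately nullable.
No further non-terminal can be added: every production for the remaining non-terminals contains a terminal or a non-nullable non-terminal.
Nullable = { 'P' }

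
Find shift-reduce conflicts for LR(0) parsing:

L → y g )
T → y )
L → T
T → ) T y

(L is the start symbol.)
Augment with L' → L and build the canonical LR(0) collection (I0 = CLOSURE({[L' → . L]}), then GOTO on every symbol after a dot until no new states appear). It has 11 states:
  I0: { [L → . T], [L → . y g )], [L' → . L], [T → . ) T y], [T → . y )] }  — shift
  I1: { [T → ) . T y], [T → . ) T y], [T → . y )] }  — shift
  I2: { [L' → L .] }  — accept
  I3: { [L → T .] }  — reduce
  I4: { [L → y . g )], [T → y . )] }  — shift
  I5: { [T → y ) .] }  — reduce
  I6: { [L → y g . )] }  — shift
  I7: { [L → y g ) .] }  — reduce
  I8: { [T → ) T . y] }  — shift
  I9: { [T → y . )] }  — shift
  I10: { [T → ) T y .] }  — reduce

No state contains both a complete item and a shift item.

Answer: No shift-reduce conflicts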